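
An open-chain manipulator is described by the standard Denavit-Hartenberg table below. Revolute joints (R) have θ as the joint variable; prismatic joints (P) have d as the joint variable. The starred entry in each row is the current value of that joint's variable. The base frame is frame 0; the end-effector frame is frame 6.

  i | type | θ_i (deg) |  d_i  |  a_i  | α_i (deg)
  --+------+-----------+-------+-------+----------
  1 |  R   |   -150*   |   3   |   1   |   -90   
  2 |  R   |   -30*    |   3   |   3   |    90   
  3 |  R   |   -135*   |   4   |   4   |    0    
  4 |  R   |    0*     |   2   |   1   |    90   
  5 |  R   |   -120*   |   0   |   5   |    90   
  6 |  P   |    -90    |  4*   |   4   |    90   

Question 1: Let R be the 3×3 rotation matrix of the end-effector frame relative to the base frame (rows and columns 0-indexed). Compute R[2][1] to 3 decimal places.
End-effector y-axis (col 1 of R) = (0.0634,-0.6705,0.7392)
R[2][1] = 0.7392

0.739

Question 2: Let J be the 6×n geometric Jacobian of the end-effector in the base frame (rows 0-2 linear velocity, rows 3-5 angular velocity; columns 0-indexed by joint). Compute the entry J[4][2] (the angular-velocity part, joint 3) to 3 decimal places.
axis z_2 = (0.4330,0.2500,0.8660); lever o_n−o_2 = (-2.1169,1.2566,4.9333)
cross product → J_v[:, 2] = (0.1450,-3.9694,1.0734)
J_ω[:, 2] = z_2
entry J[4][2] = 0.2500

0.250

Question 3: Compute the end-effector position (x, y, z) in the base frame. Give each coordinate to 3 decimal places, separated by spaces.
after link 1: o_1 = (-0.8660, -0.5000, 3.0000)
after link 2: o_2 = (-1.6160, -4.3971, 4.5000)
after link 3: o_3 = (0.8231, 0.2771, 6.5499)
after link 4: o_4 = (1.8659, 1.6957, 7.9284)
after link 5: o_5 = (-0.4510, -1.6832, 5.0623)
after link 6: o_6 = (-3.7329, -3.1405, 9.4333)

-3.733 -3.140 9.433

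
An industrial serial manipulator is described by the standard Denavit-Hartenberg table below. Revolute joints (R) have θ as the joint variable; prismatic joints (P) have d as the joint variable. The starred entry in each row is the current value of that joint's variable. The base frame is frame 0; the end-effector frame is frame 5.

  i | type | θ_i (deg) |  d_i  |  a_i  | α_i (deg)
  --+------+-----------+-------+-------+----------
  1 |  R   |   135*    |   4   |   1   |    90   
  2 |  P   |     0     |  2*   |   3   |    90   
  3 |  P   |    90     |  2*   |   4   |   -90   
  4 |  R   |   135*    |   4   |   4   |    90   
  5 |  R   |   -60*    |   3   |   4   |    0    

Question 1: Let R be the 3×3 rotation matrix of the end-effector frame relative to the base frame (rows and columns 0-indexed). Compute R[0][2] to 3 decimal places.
0.500

End-effector z-axis (col 2 of R) = (0.5000,0.5000,0.7071)
R[0][2] = 0.5000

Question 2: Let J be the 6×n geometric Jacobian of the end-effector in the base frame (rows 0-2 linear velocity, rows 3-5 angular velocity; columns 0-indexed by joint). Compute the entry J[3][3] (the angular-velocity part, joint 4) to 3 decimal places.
0.707

axis z_3 = (0.7071,-0.7071,-0.0000); lever o_n−o_3 = (-1.1211,-1.8789,6.3640)
cross product → J_v[:, 3] = (-4.5000,-4.5000,-2.1213)
J_ω[:, 3] = z_3
entry J[3][3] = 0.7071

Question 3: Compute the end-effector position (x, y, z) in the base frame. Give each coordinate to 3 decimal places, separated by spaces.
after link 1: o_1 = (-0.7071, 0.7071, 4.0000)
after link 2: o_2 = (-1.4142, 4.2426, 4.0000)
after link 3: o_3 = (1.4142, 7.0711, 2.0000)
after link 4: o_4 = (2.2426, 2.2426, 4.8284)
after link 5: o_5 = (0.2932, 5.1921, 8.3640)

0.293 5.192 8.364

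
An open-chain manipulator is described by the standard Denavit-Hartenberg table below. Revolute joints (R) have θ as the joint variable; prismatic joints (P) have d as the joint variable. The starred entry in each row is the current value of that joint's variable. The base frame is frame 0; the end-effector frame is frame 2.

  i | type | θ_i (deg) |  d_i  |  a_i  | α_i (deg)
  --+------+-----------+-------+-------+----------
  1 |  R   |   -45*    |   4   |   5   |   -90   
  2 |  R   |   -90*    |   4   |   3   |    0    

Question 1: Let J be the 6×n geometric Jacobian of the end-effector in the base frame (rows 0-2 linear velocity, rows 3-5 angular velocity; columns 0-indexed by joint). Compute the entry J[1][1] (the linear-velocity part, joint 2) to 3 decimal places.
-2.121

axis z_1 = (0.7071,0.7071,0.0000); lever o_n−o_1 = (2.8284,2.8284,3.0000)
cross product → J_v[:, 1] = (2.1213,-2.1213,-0.0000)
J_ω[:, 1] = z_1
entry J[1][1] = -2.1213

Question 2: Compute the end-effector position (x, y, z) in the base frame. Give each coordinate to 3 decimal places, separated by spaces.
after link 1: o_1 = (3.5355, -3.5355, 4.0000)
after link 2: o_2 = (6.3640, -0.7071, 7.0000)

6.364 -0.707 7.000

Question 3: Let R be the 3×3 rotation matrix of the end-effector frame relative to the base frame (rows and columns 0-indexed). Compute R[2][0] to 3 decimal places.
1.000

End-effector x-axis (col 0 of R) = (0.0000,-0.0000,1.0000)
R[2][0] = 1.0000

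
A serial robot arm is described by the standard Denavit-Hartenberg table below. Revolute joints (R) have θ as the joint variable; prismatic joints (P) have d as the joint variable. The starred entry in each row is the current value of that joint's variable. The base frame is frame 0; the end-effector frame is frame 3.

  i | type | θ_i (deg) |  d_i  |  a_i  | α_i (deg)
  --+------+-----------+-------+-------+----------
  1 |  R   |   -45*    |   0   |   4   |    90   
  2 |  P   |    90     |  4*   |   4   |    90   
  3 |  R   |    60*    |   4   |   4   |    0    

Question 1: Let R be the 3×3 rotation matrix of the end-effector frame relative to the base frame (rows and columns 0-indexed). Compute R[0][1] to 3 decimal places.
-0.354

End-effector y-axis (col 1 of R) = (-0.3536,-0.3536,-0.8660)
R[0][1] = -0.3536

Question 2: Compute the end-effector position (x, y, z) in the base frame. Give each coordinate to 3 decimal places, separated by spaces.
0.379 -10.935 6.000

after link 1: o_1 = (2.8284, -2.8284, 0.0000)
after link 2: o_2 = (0.0000, -5.6569, 4.0000)
after link 3: o_3 = (0.3789, -10.9348, 6.0000)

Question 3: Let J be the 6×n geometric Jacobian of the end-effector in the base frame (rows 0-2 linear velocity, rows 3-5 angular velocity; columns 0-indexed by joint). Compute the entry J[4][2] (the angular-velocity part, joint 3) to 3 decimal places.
axis z_2 = (0.7071,-0.7071,-0.0000); lever o_n−o_2 = (0.3789,-5.2779,2.0000)
cross product → J_v[:, 2] = (-1.4142,-1.4142,-3.4641)
J_ω[:, 2] = z_2
entry J[4][2] = -0.7071

-0.707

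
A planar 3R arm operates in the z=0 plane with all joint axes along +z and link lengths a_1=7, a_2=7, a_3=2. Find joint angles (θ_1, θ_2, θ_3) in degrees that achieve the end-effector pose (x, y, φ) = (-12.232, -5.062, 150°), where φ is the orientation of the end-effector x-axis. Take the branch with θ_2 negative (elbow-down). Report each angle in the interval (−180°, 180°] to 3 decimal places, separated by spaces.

wrist centre = target − a_3·(cos φ, sin φ) = (-10.4999, -6.0620)
cos θ_2 = (146.9968−7²−7²)/(2·7·7) = 0.5000; θ_2 = -60.0022° (elbow-down)
β = atan2(-6.0620,-10.4999) = -150.0006°; ψ = atan2(-6.0623,10.4998) = -30.0011°
θ_1 = β − ψ = -119.9995°
θ_3 = φ − θ_1 − θ_2 = -29.9983° (wrapped to (-180°,180°])

-120.000 -60.002 -29.998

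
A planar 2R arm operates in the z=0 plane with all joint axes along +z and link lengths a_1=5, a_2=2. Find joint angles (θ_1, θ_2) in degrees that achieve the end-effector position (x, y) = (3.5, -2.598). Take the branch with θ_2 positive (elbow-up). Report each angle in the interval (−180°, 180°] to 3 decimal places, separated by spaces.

-59.999 120.001

cos θ_2 = (18.9996−5²−2²)/(2·5·2) = -0.5000; θ_2 = 120.0013° (elbow-up)
β = atan2(-2.5980,3.5000) = -36.5860°; ψ = atan2(1.7320,4.0000) = 23.4132°
θ_1 = β − ψ = -59.9991°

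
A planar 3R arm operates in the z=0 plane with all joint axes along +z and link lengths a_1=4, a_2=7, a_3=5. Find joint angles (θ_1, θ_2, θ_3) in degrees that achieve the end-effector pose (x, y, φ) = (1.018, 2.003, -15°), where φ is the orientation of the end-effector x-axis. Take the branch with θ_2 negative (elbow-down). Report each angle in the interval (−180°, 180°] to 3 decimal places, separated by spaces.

-119.994 -135.004 -120.002

wrist centre = target − a_3·(cos φ, sin φ) = (-3.8116, 3.2971)
cos θ_2 = (25.3994−4²−7²)/(2·4·7) = -0.7072; θ_2 = -135.0039° (elbow-down)
β = atan2(3.2971,-3.8116) = 139.1399°; ψ = atan2(-4.9494,-0.9501) = -100.8662°
θ_1 = β − ψ = 240.0061°
θ_3 = φ − θ_1 − θ_2 = -120.0022° (wrapped to (-180°,180°])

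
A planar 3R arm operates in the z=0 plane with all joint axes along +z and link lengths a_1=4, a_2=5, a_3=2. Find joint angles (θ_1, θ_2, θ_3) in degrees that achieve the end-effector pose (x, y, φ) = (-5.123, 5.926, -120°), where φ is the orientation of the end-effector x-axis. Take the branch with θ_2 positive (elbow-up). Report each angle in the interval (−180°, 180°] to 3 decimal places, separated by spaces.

wrist centre = target − a_3·(cos φ, sin φ) = (-4.1230, 7.6581)
cos θ_2 = (75.6449−4²−5²)/(2·4·5) = 0.8661; θ_2 = 29.9890° (elbow-up)
β = atan2(7.6581,-4.1230) = 118.2975°; ψ = atan2(2.4992,8.3306) = 16.6991°
θ_1 = β − ψ = 101.5983°
θ_3 = φ − θ_1 − θ_2 = 108.4127° (wrapped to (-180°,180°])

101.598 29.989 108.413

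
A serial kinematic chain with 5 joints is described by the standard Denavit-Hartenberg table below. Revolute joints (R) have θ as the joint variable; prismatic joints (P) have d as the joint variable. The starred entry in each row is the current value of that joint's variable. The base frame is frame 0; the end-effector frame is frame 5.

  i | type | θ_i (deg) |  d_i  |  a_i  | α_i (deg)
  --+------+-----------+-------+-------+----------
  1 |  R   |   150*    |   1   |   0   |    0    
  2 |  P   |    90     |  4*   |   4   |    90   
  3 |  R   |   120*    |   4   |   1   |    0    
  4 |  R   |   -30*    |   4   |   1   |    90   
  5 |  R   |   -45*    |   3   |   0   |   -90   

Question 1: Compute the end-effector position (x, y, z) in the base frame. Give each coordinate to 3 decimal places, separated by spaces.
after link 1: o_1 = (0.0000, 0.0000, 1.0000)
after link 2: o_2 = (-2.0000, -3.4641, 5.0000)
after link 3: o_3 = (-5.2141, -1.0311, 5.8660)
after link 4: o_4 = (-8.6782, 0.9689, 6.8660)
after link 5: o_5 = (-10.1782, -1.6292, 6.8660)

-10.178 -1.629 6.866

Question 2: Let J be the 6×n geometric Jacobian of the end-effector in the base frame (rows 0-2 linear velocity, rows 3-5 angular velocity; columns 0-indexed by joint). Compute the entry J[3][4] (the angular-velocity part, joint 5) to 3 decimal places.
-0.500

axis z_4 = (-0.5000,-0.8660,-0.0000); lever o_n−o_4 = (-1.5000,-2.5981,0.0000)
cross product → J_v[:, 4] = (-0.0000,0.0000,0.0000)
J_ω[:, 4] = z_4
entry J[3][4] = -0.5000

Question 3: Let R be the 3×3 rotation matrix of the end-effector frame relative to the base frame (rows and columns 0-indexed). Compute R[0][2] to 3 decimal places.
-0.612

End-effector z-axis (col 2 of R) = (-0.6124,0.3536,0.7071)
R[0][2] = -0.6124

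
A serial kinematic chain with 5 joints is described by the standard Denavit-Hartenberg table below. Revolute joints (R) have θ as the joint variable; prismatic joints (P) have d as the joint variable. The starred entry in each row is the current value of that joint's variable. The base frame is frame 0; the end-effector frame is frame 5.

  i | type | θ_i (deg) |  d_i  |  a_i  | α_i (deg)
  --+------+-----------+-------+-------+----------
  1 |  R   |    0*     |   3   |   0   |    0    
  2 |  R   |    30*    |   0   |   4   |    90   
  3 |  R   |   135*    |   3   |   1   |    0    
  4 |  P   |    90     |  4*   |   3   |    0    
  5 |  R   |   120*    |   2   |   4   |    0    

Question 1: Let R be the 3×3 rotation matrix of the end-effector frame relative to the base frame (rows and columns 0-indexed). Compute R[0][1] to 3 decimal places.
0.224

End-effector y-axis (col 1 of R) = (0.2241,0.1294,0.9659)
R[0][1] = 0.2241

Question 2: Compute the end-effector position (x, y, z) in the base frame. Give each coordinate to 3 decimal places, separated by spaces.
after link 1: o_1 = (0.0000, 0.0000, 3.0000)
after link 2: o_2 = (3.4641, 2.0000, 3.0000)
after link 3: o_3 = (4.3517, -0.9516, 3.7071)
after link 4: o_4 = (4.5146, -5.4764, 1.5858)
after link 5: o_5 = (8.8607, -5.2766, 0.5505)

8.861 -5.277 0.551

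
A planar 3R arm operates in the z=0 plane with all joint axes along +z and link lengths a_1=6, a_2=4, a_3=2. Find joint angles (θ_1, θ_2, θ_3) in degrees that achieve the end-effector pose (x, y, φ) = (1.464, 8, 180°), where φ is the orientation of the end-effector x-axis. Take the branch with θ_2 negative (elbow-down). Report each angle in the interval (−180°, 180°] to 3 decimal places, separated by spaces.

90.001 -60.001 150.000

wrist centre = target − a_3·(cos φ, sin φ) = (3.4640, 8.0000)
cos θ_2 = (75.9993−6²−4²)/(2·6·4) = 0.5000; θ_2 = -60.0010° (elbow-down)
β = atan2(8.0000,3.4640) = 66.5874°; ψ = atan2(-3.4641,7.9999) = -23.4136°
θ_1 = β − ψ = 90.0010°
θ_3 = φ − θ_1 − θ_2 = 150.0000° (wrapped to (-180°,180°])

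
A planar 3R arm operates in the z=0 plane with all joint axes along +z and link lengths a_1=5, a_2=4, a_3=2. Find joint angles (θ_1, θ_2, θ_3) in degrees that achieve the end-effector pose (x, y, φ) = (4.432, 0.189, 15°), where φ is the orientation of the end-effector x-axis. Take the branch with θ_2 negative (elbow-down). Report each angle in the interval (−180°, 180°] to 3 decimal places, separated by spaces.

44.989 -150.001 120.012

wrist centre = target − a_3·(cos φ, sin φ) = (2.5001, -0.3286)
cos θ_2 = (6.3587−5²−4²)/(2·5·4) = -0.8660; θ_2 = -150.0007° (elbow-down)
β = atan2(-0.3286,2.5001) = -7.4885°; ψ = atan2(-2.0000,1.5359) = -52.4774°
θ_1 = β − ψ = 44.9890°
θ_3 = φ − θ_1 − θ_2 = 120.0117° (wrapped to (-180°,180°])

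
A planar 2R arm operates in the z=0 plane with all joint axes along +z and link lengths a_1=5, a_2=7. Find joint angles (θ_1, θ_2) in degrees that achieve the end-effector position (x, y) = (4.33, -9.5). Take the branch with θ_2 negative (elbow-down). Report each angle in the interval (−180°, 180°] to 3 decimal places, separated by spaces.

cos θ_2 = (108.9989−5²−7²)/(2·5·7) = 0.5000; θ_2 = -60.0010° (elbow-down)
β = atan2(-9.5000,4.3300) = -65.4970°; ψ = atan2(-6.0622,8.4999) = -35.4970°
θ_1 = β − ψ = -30.0000°

-30.000 -60.001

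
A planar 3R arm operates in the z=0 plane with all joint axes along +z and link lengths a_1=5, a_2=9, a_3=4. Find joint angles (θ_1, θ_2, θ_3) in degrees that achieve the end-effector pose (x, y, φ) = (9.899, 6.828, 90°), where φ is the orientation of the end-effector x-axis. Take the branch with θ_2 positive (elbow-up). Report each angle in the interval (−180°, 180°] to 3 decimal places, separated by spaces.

-45.007 90.008 45.000

wrist centre = target − a_3·(cos φ, sin φ) = (9.8990, 2.8280)
cos θ_2 = (105.9878−5²−9²)/(2·5·9) = -0.0001; θ_2 = 90.0078° (elbow-up)
β = atan2(2.8280,9.8990) = 15.9439°; ψ = atan2(9.0000,4.9988) = 60.9513°
θ_1 = β − ψ = -45.0075°
θ_3 = φ − θ_1 − θ_2 = 44.9997° (wrapped to (-180°,180°])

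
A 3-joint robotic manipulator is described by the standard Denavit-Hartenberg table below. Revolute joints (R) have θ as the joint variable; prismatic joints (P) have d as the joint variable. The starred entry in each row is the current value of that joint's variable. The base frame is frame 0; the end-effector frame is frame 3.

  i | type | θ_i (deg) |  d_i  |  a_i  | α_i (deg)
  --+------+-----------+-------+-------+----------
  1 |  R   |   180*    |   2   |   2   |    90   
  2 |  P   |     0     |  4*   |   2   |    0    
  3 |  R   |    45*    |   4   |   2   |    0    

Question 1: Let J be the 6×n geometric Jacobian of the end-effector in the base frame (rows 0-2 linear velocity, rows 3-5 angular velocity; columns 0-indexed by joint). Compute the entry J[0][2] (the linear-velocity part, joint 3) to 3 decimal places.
axis z_2 = (0.0000,1.0000,0.0000); lever o_n−o_2 = (-1.4142,4.0000,1.4142)
cross product → J_v[:, 2] = (1.4142,-0.0000,1.4142)
J_ω[:, 2] = z_2
entry J[0][2] = 1.4142

1.414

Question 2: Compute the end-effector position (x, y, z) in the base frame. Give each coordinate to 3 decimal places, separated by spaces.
after link 1: o_1 = (-2.0000, 0.0000, 2.0000)
after link 2: o_2 = (-4.0000, 4.0000, 2.0000)
after link 3: o_3 = (-5.4142, 8.0000, 3.4142)

-5.414 8.000 3.414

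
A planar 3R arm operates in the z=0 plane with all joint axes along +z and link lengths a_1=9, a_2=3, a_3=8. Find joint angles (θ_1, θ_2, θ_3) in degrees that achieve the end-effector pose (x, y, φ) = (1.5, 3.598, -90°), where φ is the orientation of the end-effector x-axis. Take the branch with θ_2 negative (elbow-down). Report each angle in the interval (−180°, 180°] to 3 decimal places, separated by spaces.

90.001 -30.004 -149.997

wrist centre = target − a_3·(cos φ, sin φ) = (1.5000, 11.5980)
cos θ_2 = (136.7636−9²−3²)/(2·9·3) = 0.8660; θ_2 = -30.0038° (elbow-down)
β = atan2(11.5980,1.5000) = 82.6307°; ψ = atan2(-1.5002,11.5980) = -7.3701°
θ_1 = β − ψ = 90.0008°
θ_3 = φ − θ_1 − θ_2 = -149.9971° (wrapped to (-180°,180°])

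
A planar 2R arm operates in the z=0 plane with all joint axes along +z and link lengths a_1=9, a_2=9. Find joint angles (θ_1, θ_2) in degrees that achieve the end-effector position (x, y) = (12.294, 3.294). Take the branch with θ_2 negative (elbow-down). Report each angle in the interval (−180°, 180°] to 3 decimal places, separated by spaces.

60.001 -90.003

cos θ_2 = (161.9929−9²−9²)/(2·9·9) = -0.0000; θ_2 = -90.0025° (elbow-down)
β = atan2(3.2940,12.2940) = 14.9993°; ψ = atan2(-9.0000,8.9996) = -45.0013°
θ_1 = β − ψ = 60.0005°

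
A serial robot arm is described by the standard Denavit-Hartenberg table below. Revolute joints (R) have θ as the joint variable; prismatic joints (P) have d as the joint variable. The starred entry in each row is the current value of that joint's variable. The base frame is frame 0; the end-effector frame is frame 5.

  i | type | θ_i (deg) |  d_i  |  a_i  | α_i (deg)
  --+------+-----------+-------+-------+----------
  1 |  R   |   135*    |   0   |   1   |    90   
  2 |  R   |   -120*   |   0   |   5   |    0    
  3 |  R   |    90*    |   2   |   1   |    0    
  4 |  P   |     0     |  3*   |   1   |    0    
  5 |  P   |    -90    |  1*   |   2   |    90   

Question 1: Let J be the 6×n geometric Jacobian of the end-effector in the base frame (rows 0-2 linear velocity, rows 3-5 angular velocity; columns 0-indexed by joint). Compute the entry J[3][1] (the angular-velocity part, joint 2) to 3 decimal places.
axis z_1 = (0.7071,0.7071,0.0000); lever o_n−o_1 = (5.4928,2.9925,-7.0622)
cross product → J_v[:, 1] = (-4.9937,4.9937,-1.7679)
J_ω[:, 1] = z_1
entry J[3][1] = 0.7071

0.707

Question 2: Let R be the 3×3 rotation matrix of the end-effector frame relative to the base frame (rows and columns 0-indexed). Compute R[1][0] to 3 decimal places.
-0.354

End-effector x-axis (col 0 of R) = (0.3536,-0.3536,-0.8660)
R[1][0] = -0.3536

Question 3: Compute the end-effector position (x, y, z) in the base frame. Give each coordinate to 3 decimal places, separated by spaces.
after link 1: o_1 = (-0.7071, 0.7071, 0.0000)
after link 2: o_2 = (1.0607, -1.0607, -4.3301)
after link 3: o_3 = (1.8625, 0.9659, -4.8301)
after link 4: o_4 = (3.3714, 3.6996, -5.3301)
after link 5: o_5 = (4.7857, 3.6996, -7.0622)

4.786 3.700 -7.062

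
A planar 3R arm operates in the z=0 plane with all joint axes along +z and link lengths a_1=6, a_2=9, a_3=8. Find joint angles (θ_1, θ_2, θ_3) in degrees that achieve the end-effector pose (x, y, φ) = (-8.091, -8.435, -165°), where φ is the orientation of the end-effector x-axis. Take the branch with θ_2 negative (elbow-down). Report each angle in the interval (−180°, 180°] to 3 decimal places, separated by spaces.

wrist centre = target − a_3·(cos φ, sin φ) = (-0.3636, -6.3644)
cos θ_2 = (40.6384−6²−9²)/(2·6·9) = -0.7071; θ_2 = -134.9956° (elbow-down)
β = atan2(-6.3644,-0.3636) = -93.2697°; ψ = atan2(-6.3645,-0.3635) = -93.2686°
θ_1 = β − ψ = -0.0011°
θ_3 = φ − θ_1 − θ_2 = -30.0033° (wrapped to (-180°,180°])

-0.001 -134.996 -30.003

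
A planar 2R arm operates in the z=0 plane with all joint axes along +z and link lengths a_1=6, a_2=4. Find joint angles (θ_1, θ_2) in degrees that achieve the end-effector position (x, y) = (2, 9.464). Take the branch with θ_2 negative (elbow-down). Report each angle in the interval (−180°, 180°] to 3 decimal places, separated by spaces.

90.002 -30.005

cos θ_2 = (93.5673−6²−4²)/(2·6·4) = 0.8660; θ_2 = -30.0046° (elbow-down)
β = atan2(9.4640,2.0000) = 78.0674°; ψ = atan2(-2.0003,9.4639) = -11.9343°
θ_1 = β − ψ = 90.0017°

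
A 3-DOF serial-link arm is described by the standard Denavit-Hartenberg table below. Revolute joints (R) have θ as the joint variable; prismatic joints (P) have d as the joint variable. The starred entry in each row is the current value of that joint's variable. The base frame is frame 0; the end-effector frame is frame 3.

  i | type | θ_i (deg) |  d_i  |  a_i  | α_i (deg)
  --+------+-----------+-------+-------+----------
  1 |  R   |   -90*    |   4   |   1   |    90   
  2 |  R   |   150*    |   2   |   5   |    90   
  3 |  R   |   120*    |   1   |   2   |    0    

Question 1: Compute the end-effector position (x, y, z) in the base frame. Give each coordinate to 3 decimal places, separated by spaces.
after link 1: o_1 = (0.0000, -1.0000, 4.0000)
after link 2: o_2 = (-2.0000, 3.3301, 6.5000)
after link 3: o_3 = (-3.7321, 1.9641, 6.8660)

-3.732 1.964 6.866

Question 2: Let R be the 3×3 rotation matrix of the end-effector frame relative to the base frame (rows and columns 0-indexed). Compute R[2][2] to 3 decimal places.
0.866

End-effector z-axis (col 2 of R) = (0.0000,-0.5000,0.8660)
R[2][2] = 0.8660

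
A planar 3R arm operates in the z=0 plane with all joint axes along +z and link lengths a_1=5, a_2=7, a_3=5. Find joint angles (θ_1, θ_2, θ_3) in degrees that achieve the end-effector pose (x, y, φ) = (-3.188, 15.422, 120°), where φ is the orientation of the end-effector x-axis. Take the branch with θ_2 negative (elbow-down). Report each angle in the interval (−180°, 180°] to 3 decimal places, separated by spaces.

119.995 -44.994 44.999

wrist centre = target − a_3·(cos φ, sin φ) = (-0.6880, 11.0919)
cos θ_2 = (123.5030−5²−7²)/(2·5·7) = 0.7072; θ_2 = -44.9936° (elbow-down)
β = atan2(11.0919,-0.6880) = 93.5494°; ψ = atan2(-4.9492,9.9503) = -26.4454°
θ_1 = β − ψ = 119.9947°
θ_3 = φ − θ_1 − θ_2 = 44.9989° (wrapped to (-180°,180°])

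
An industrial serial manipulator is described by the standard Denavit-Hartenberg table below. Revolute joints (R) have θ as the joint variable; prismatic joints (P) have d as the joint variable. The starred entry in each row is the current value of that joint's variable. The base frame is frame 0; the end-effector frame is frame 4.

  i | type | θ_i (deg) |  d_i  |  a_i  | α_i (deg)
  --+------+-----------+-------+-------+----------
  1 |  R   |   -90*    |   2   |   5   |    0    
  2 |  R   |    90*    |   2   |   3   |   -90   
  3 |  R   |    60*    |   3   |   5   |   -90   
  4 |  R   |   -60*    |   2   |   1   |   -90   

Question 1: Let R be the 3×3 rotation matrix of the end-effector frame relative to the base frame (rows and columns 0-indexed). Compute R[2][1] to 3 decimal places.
End-effector y-axis (col 1 of R) = (0.8660,-0.0000,0.5000)
R[2][1] = 0.5000

0.500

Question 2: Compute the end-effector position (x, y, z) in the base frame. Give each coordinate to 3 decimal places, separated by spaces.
4.018 -1.134 -1.763

after link 1: o_1 = (0.0000, -5.0000, 2.0000)
after link 2: o_2 = (3.0000, -5.0000, 4.0000)
after link 3: o_3 = (5.5000, -2.0000, -0.3301)
after link 4: o_4 = (4.0179, -1.1340, -1.7631)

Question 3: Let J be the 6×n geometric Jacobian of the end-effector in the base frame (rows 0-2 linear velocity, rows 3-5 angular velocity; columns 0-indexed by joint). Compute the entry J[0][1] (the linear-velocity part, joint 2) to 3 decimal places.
axis z_1 = (0.0000,0.0000,1.0000); lever o_n−o_1 = (4.0179,3.8660,-3.7631)
cross product → J_v[:, 1] = (-3.8660,4.0179,0.0000)
J_ω[:, 1] = z_1
entry J[0][1] = -3.8660

-3.866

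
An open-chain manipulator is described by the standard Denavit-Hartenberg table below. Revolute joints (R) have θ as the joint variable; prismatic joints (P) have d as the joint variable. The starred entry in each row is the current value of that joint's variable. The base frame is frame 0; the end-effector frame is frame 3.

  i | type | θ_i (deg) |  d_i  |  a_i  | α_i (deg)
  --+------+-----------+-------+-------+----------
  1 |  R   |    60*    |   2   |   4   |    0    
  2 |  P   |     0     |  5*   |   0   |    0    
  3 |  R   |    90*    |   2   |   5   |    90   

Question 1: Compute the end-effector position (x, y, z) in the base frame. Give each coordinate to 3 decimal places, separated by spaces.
after link 1: o_1 = (2.0000, 3.4641, 2.0000)
after link 2: o_2 = (2.0000, 3.4641, 7.0000)
after link 3: o_3 = (-2.3301, 5.9641, 9.0000)

-2.330 5.964 9.000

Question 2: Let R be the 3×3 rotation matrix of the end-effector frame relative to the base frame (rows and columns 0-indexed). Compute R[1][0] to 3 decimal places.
End-effector x-axis (col 0 of R) = (-0.8660,0.5000,0.0000)
R[1][0] = 0.5000

0.500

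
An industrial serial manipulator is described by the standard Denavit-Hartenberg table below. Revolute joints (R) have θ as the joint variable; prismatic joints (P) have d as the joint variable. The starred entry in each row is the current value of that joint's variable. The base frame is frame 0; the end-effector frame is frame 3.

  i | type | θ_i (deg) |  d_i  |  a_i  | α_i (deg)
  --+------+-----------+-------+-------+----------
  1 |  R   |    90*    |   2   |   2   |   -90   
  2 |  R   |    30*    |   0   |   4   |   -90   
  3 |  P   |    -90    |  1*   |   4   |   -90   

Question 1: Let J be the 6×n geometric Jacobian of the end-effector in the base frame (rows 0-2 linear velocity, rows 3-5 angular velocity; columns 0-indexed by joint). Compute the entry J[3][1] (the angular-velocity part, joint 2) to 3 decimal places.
-1.000

axis z_1 = (-1.0000,0.0000,0.0000); lever o_n−o_1 = (-4.0000,2.9641,-2.8660)
cross product → J_v[:, 1] = (-0.0000,-2.8660,-2.9641)
J_ω[:, 1] = z_1
entry J[3][1] = -1.0000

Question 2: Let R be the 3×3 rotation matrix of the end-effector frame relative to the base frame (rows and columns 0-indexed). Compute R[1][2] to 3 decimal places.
End-effector z-axis (col 2 of R) = (0.0000,0.8660,-0.5000)
R[1][2] = 0.8660

0.866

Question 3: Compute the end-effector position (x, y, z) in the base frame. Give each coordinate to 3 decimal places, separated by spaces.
after link 1: o_1 = (0.0000, 2.0000, 2.0000)
after link 2: o_2 = (0.0000, 5.4641, 0.0000)
after link 3: o_3 = (-4.0000, 4.9641, -0.8660)

-4.000 4.964 -0.866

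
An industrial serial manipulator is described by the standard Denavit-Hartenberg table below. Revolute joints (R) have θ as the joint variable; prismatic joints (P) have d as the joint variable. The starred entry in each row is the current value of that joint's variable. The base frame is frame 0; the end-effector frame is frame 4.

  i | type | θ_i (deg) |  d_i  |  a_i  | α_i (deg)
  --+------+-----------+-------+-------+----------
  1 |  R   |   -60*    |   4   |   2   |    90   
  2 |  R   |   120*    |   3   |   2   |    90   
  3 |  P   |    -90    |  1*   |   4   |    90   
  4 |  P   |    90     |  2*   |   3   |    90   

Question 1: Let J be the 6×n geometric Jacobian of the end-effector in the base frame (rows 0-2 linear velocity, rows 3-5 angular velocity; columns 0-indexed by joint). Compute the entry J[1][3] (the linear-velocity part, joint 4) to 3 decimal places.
-0.433

prismatic axis z_3 = (0.2500,-0.4330,-0.8660)
J_v[:, 3] = z_3; J_ω[:, 3] = (0,0,0)
entry J[1][3] = -0.4330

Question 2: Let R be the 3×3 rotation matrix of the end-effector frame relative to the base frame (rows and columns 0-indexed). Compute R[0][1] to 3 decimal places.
End-effector y-axis (col 1 of R) = (0.2500,-0.4330,-0.8660)
R[0][1] = 0.2500

0.250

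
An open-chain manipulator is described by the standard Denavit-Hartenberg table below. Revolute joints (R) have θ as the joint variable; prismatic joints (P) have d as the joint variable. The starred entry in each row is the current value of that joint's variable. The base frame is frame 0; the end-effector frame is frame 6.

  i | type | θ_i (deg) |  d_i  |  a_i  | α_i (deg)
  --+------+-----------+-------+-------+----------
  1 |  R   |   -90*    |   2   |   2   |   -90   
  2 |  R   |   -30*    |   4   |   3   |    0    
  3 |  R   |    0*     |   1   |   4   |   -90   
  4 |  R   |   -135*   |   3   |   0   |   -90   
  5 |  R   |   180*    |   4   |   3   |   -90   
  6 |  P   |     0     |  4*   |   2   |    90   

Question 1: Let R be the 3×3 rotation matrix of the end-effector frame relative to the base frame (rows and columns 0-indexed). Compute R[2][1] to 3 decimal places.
-0.866

End-effector y-axis (col 1 of R) = (0.0000,-0.5000,-0.8660)
R[2][1] = -0.8660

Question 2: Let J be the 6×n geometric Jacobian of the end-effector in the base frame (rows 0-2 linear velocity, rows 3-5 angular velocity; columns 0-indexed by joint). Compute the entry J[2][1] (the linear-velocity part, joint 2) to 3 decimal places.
-15.074

axis z_1 = (1.0000,0.0000,0.0000); lever o_n−o_1 = (4.2929,-15.0735,0.6198)
cross product → J_v[:, 1] = (0.0000,-0.6198,-15.0735)
J_ω[:, 1] = z_1
entry J[2][1] = -15.0735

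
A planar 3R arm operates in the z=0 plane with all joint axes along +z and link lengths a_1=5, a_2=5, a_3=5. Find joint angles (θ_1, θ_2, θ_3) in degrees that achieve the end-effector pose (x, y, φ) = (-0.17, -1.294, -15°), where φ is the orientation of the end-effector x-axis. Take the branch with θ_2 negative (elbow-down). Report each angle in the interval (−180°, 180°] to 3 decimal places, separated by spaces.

wrist centre = target − a_3·(cos φ, sin φ) = (-4.9996, 0.0001)
cos θ_2 = (24.9963−5²−5²)/(2·5·5) = -0.5001; θ_2 = -120.0049° (elbow-down)
β = atan2(0.0001,-4.9996) = 179.9989°; ψ = atan2(-4.3299,2.4996) = -60.0025°
θ_1 = β − ψ = 240.0014°
θ_3 = φ − θ_1 − θ_2 = -134.9965° (wrapped to (-180°,180°])

-119.999 -120.005 -134.996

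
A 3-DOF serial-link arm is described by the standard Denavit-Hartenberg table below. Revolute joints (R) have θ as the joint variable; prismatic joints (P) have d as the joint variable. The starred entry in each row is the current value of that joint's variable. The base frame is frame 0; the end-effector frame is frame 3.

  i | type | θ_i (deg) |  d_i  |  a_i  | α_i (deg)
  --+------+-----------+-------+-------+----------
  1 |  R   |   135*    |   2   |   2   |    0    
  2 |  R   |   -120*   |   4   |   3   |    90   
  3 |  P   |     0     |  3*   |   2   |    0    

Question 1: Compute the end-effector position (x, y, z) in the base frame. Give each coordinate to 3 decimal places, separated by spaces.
after link 1: o_1 = (-1.4142, 1.4142, 2.0000)
after link 2: o_2 = (1.4836, 2.1907, 6.0000)
after link 3: o_3 = (4.1919, -0.1895, 6.0000)

4.192 -0.189 6.000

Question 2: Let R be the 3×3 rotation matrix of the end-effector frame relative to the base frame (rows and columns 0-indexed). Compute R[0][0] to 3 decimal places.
0.966

End-effector x-axis (col 0 of R) = (0.9659,0.2588,0.0000)
R[0][0] = 0.9659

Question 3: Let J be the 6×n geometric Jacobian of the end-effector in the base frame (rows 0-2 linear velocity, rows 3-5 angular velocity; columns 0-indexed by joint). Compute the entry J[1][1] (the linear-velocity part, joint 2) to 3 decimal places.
axis z_1 = (0.0000,0.0000,1.0000); lever o_n−o_1 = (5.6061,-1.6037,4.0000)
cross product → J_v[:, 1] = (1.6037,5.6061,-0.0000)
J_ω[:, 1] = z_1
entry J[1][1] = 5.6061

5.606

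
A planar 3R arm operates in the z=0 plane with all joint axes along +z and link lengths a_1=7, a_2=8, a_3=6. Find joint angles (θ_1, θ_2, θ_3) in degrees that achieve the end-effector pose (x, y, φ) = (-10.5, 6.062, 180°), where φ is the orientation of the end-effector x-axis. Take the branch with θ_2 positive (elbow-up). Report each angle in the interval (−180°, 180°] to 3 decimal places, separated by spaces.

wrist centre = target − a_3·(cos φ, sin φ) = (-4.5000, 6.0620)
cos θ_2 = (56.9978−7²−8²)/(2·7·8) = -0.5000; θ_2 = 120.0013° (elbow-up)
β = atan2(6.0620,-4.5000) = 126.5876°; ψ = atan2(6.9281,2.9998) = 66.5876°
θ_1 = β − ψ = 60.0000°
θ_3 = φ − θ_1 − θ_2 = -0.0013° (wrapped to (-180°,180°])

60.000 120.001 -0.001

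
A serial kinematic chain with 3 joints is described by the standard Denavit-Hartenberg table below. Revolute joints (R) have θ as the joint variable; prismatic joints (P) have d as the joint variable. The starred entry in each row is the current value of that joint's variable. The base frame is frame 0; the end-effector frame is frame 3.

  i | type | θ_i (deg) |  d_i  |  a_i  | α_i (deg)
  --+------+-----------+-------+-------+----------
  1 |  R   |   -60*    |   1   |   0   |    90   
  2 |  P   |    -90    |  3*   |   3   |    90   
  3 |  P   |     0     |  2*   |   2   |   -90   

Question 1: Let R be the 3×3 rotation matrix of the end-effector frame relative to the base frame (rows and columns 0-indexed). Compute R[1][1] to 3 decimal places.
-0.866

End-effector y-axis (col 1 of R) = (0.5000,-0.8660,0.0000)
R[1][1] = -0.8660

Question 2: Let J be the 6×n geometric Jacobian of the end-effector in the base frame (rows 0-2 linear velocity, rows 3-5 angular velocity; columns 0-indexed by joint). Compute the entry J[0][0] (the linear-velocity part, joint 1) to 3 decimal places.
axis z_0 = ẑ; lever o_n−o_0 = (-3.5981,0.2321,-4.0000)
cross product → J_v[:, 0] = (-0.2321,-3.5981,0.0000)
J_ω[:, 0] = z_0
entry J[0][0] = -0.2321

-0.232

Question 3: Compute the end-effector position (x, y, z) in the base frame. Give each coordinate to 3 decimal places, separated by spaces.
after link 1: o_1 = (0.0000, 0.0000, 1.0000)
after link 2: o_2 = (-2.5981, -1.5000, -2.0000)
after link 3: o_3 = (-3.5981, 0.2321, -4.0000)

-3.598 0.232 -4.000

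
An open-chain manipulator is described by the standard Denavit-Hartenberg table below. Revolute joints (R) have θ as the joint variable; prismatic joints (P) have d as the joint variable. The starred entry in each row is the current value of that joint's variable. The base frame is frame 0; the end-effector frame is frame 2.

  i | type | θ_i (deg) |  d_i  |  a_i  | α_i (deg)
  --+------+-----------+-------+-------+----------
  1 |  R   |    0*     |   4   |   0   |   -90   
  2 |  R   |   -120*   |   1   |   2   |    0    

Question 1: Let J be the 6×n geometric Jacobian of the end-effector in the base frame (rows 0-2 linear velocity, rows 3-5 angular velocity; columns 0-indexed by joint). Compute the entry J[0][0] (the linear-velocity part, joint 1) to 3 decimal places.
-1.000

axis z_0 = ẑ; lever o_n−o_0 = (-1.0000,1.0000,5.7321)
cross product → J_v[:, 0] = (-1.0000,-1.0000,0.0000)
J_ω[:, 0] = z_0
entry J[0][0] = -1.0000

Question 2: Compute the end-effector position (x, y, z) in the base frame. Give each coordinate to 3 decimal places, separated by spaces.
after link 1: o_1 = (0.0000, 0.0000, 4.0000)
after link 2: o_2 = (-1.0000, 1.0000, 5.7321)

-1.000 1.000 5.732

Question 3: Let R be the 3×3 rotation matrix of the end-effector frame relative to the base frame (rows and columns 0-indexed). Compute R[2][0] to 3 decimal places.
End-effector x-axis (col 0 of R) = (-0.5000,-0.0000,0.8660)
R[2][0] = 0.8660

0.866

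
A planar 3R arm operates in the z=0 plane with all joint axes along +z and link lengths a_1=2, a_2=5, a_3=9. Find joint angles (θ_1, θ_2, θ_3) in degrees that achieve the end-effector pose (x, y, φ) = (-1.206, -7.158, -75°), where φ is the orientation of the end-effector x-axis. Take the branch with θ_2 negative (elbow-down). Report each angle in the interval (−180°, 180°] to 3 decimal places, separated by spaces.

wrist centre = target − a_3·(cos φ, sin φ) = (-3.5354, 1.5353)
cos θ_2 = (14.8561−2²−5²)/(2·2·5) = -0.7072; θ_2 = -135.0072° (elbow-down)
β = atan2(1.5353,-3.5354) = 156.5258°; ψ = atan2(-3.5351,-1.5360) = -113.4847°
θ_1 = β − ψ = 270.0104°
θ_3 = φ − θ_1 − θ_2 = 149.9967° (wrapped to (-180°,180°])

-89.990 -135.007 149.997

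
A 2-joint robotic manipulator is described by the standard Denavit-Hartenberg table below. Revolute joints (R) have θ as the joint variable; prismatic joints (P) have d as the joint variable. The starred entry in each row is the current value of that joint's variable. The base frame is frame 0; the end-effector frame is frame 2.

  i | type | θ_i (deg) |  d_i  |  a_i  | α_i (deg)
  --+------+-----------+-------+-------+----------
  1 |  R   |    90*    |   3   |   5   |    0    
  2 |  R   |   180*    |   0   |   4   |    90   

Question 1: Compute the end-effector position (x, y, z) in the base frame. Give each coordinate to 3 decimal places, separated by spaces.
-0.000 1.000 3.000

after link 1: o_1 = (0.0000, 5.0000, 3.0000)
after link 2: o_2 = (-0.0000, 1.0000, 3.0000)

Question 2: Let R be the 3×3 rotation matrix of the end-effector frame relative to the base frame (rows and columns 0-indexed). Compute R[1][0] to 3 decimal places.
End-effector x-axis (col 0 of R) = (-0.0000,-1.0000,0.0000)
R[1][0] = -1.0000

-1.000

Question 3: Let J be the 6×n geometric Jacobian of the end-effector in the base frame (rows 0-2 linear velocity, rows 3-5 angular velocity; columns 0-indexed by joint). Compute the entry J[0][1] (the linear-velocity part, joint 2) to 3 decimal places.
axis z_1 = (0.0000,0.0000,1.0000); lever o_n−o_1 = (-0.0000,-4.0000,0.0000)
cross product → J_v[:, 1] = (4.0000,-0.0000,0.0000)
J_ω[:, 1] = z_1
entry J[0][1] = 4.0000

4.000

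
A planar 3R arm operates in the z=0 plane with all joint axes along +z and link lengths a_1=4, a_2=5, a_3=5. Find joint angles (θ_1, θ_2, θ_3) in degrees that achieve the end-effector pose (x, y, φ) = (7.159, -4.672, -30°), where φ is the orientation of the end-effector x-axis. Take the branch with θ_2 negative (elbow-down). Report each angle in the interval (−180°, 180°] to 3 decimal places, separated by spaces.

44.991 -134.991 60.000

wrist centre = target − a_3·(cos φ, sin φ) = (2.8289, -2.1720)
cos θ_2 = (12.7201−4²−5²)/(2·4·5) = -0.7070; θ_2 = -134.9911° (elbow-down)
β = atan2(-2.1720,2.8289) = -37.5169°; ψ = atan2(-3.5361,0.4650) = -82.5083°
θ_1 = β − ψ = 44.9913°
θ_3 = φ − θ_1 − θ_2 = 59.9998° (wrapped to (-180°,180°])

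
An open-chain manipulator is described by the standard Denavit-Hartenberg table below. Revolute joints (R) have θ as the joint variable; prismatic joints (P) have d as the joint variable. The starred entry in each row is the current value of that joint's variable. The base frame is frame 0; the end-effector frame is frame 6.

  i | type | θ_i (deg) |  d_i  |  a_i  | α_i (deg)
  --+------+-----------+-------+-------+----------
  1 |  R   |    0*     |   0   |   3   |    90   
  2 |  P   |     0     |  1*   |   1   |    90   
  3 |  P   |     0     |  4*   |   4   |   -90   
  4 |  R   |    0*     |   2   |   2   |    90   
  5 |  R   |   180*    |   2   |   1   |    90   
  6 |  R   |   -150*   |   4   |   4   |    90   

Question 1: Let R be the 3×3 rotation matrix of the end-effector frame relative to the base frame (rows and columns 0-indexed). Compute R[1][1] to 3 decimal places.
-1.000

End-effector y-axis (col 1 of R) = (0.0000,-1.0000,0.0000)
R[1][1] = -1.0000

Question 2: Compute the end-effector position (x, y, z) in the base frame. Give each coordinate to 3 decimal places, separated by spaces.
after link 1: o_1 = (3.0000, 0.0000, 0.0000)
after link 2: o_2 = (4.0000, -1.0000, 0.0000)
after link 3: o_3 = (8.0000, -1.0000, -4.0000)
after link 4: o_4 = (10.0000, -3.0000, -4.0000)
after link 5: o_5 = (9.0000, -3.0000, -6.0000)
after link 6: o_6 = (12.4641, -7.0000, -4.0000)

12.464 -7.000 -4.000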